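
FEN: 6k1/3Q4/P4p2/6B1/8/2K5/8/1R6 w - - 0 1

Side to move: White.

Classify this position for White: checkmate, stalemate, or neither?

neither

White to move; white king on c3.
In check: no.
Legal moves for White include: Qe8+, Qd8+, Qc8+, Qh7+, Qg7+, Qf7+, Qe7, Qc7, Qb7, Qa7, Qe6+, Qd6, Qc6, Qf5, Qd5+, Qb5, Qg4, Qd4, ... (list truncated; more exist).
White has legal moves and is not in check → neither.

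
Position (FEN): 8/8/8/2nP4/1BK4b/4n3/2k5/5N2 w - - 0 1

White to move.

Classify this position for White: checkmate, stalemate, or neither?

White to move; white king on c4.
In check: yes, from the black knight on e3.
King squares — b3: attacked by Kc2; c3: attacked by Kc2; d3: attacked by Kc2; b4: own bishop; d4: available; b5: available; c5: available; d5: own pawn.
Legal moves for White: Kxc5, Kb5, Kd4, Nxe3+.
White is in check but has 4 legal moves → neither.

neither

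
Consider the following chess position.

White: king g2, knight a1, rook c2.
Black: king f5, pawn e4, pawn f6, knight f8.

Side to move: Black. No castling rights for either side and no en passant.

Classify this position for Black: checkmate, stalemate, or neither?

neither

Black to move; black king on f5.
In check: no.
Legal moves for Black: Nh7, Nd7, Ng6, Ne6, Kg6, Ke6, Kg5, Ke5, Kg4, Kf4, e3.
Black has 11 legal moves and is not in check → neither.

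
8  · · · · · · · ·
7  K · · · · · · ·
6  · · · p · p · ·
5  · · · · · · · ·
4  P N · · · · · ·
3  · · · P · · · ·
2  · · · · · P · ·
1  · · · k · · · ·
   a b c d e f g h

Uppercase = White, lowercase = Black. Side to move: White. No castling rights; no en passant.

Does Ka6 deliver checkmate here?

After Ka6: black king on d1; in check: no.
Black is not in check, so this cannot be checkmate.

no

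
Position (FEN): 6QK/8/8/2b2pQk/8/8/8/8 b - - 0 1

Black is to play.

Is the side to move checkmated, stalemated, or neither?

checkmate

Black to move; black king on h5.
In check: yes, from the white queen on g5.
King squares — g4: attacked by Qg5; h4: attacked by Qg5; g5: attacked by Qg8; g6: attacked by Qg5; h6: attacked by Qg5.
Legal moves for Black: none.
In check with no legal moves → checkmate.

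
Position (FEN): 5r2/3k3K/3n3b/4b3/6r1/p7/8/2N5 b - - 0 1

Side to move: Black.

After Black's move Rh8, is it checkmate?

After Rh8: white king on h7; in check: yes, from the black rook on h8.
King squares — g6: attacked by Rg4; h6: attacked by Rh8; g7: attacked by Rg4; g8: attacked by Rg4; h8: attacked by Be5.
White has no legal moves → checkmate.

yes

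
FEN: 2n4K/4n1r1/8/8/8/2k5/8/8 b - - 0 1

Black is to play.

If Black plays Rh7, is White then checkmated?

no

After Rh7: white king on h8; in check: yes, from the black rook on h7.
White has 1 legal reply: Kxh7.
In check but a legal move exists → not checkmate.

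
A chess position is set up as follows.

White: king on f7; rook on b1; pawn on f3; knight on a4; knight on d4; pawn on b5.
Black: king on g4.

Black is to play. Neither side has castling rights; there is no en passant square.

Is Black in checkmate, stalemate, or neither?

neither

Black to move; black king on g4.
In check: yes, from the white pawn on f3.
Legal moves for Black: Kh5, Kg5, Kh4, Kf4, Kh3, Kg3.
Black is in check but has 6 legal moves → neither.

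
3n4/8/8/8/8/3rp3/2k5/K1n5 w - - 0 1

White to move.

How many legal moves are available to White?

0

White to move; king on a1.
In check: no.
Legal moves: none.
Count: 0.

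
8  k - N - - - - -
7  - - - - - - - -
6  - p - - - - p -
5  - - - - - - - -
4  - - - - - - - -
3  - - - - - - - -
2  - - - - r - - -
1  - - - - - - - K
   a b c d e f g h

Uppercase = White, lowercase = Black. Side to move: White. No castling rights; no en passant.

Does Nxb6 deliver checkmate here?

no

After Nxb6: black king on a8; in check: yes, from the white knight on b6.
Black has 3 legal replies: Kb8, Kb7, Ka7.
In check but a legal move exists → not checkmate.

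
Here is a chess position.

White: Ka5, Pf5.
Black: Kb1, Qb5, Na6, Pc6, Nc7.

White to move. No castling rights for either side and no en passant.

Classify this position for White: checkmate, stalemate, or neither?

checkmate

White to move; white king on a5.
In check: yes, from the black queen on b5.
King squares — a4: attacked by Qb5; b4: attacked by Qb5; b5: attacked by Pc6; a6: attacked by Qb5; b6: attacked by Qb5.
Legal moves for White: none.
In check with no legal moves → checkmate.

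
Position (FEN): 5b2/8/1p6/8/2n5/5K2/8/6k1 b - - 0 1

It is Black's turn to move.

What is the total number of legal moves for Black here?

Black to move; king on g1.
In check: no.
Legal moves: Bg7, Be7, Bh6, Bd6, Bc5, Bb4, Ba3, Nd6, Ne5+, Na5, Ne3, Na3, Nd2+, Nb2, Kh2, Kh1, Kf1, b5.
Count: 18.

18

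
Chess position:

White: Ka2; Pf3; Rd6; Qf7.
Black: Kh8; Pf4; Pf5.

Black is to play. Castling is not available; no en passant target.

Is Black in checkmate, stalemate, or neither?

stalemate

Black to move; black king on h8.
In check: no.
King squares — g7: attacked by Qf7; h7: attacked by Qf7; g8: attacked by Qf7.
Legal moves for Black: none.
Not in check and no legal moves → stalemate.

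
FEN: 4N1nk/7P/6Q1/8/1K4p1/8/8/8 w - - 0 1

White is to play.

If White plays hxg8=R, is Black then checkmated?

After hxg8=R: black king on h8; in check: yes, from the white rook on g8.
King squares — g7: attacked by Qg6; h7: attacked by Qg6; g8: attacked by Qg6.
Black has no legal moves → checkmate.

yes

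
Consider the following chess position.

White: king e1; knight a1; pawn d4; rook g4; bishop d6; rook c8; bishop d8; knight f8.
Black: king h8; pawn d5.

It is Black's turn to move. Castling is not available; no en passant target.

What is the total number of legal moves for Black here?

0

Black to move; king on h8.
In check: no.
Legal moves: none.
Count: 0.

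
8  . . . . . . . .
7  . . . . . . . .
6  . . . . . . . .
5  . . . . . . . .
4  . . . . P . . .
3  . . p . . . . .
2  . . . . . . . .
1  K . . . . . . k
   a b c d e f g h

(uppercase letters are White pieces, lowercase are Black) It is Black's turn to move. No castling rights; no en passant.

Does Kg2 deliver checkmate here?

After Kg2: white king on a1; in check: no.
White is not in check, so this cannot be checkmate.

no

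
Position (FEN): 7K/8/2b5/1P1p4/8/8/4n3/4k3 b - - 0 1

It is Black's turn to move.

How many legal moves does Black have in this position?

Black to move; king on e1.
In check: no.
Legal moves: Be8, Ba8, Bd7, Bb7, Bxb5, Nf4, Nd4, Ng3, Nc3, Ng1, Nc1, Kf2, Kd2, Kf1, Kd1, d4.
Count: 16.

16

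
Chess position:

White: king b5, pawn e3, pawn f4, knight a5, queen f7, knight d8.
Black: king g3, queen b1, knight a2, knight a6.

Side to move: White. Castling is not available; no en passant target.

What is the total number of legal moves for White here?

White to move; king on b5.
In check: yes, from the black queen on b1.
Legal moves: Kc6, Kxa6, Kc4, Ka4, Qb3, Nb3.
Count: 6.

6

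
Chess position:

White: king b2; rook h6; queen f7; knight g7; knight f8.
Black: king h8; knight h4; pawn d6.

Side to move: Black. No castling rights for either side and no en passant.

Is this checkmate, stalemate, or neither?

checkmate

Black to move; black king on h8.
In check: yes, from the white rook on h6.
King squares — g7: attacked by Qf7; h7: attacked by Rh6; g8: attacked by Qf7.
Legal moves for Black: none.
In check with no legal moves → checkmate.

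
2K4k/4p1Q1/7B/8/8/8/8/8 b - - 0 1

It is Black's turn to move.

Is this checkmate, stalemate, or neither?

checkmate

Black to move; black king on h8.
In check: yes, from the white queen on g7.
King squares — g7: attacked by Bh6; h7: attacked by Qg7; g8: attacked by Qg7.
Legal moves for Black: none.
In check with no legal moves → checkmate.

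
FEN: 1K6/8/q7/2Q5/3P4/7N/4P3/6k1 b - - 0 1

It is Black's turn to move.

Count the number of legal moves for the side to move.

Black to move; king on g1.
In check: yes, from the white knight on h3.
Legal moves: Kh2, Kg2, Kh1, Kf1.
Count: 4.

4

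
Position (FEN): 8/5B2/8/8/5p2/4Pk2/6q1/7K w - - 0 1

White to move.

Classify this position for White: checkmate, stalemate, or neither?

checkmate

White to move; white king on h1.
In check: yes, from the black queen on g2.
King squares — g1: attacked by Qg2; g2: attacked by Kf3; h2: attacked by Qg2.
Legal moves for White: none.
In check with no legal moves → checkmate.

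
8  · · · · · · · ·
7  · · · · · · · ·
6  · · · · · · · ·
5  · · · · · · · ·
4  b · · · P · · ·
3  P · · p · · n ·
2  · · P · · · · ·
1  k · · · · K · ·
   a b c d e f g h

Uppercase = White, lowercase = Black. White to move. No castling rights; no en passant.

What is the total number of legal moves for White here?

White to move; king on f1.
In check: yes, from the black knight on g3.
Legal moves: Kg2, Kf2, Kg1, Ke1.
Count: 4.

4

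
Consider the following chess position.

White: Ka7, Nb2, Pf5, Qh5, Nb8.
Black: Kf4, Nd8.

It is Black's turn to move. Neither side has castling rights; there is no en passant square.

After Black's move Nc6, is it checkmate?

After Nc6: white king on a7; in check: yes, from the black knight on c6.
White has 5 legal replies: Ka8, Kb7, Kb6, Ka6, Nxc6.
In check but a legal move exists → not checkmate.

no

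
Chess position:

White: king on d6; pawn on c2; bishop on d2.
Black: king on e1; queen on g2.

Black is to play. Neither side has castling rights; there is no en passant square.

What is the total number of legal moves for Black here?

6

Black to move; king on e1.
In check: yes, from the white bishop on d2.
Legal moves: Kf2, Ke2, Kxd2, Kf1, Kd1, Qxd2+.
Count: 6.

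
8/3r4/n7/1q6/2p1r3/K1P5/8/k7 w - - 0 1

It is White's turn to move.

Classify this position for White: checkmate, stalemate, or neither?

stalemate

White to move; white king on a3.
In check: no.
King squares — a2: attacked by Ka1; b2: attacked by Ka1; b3: attacked by Pc4; a4: attacked by Qb5; b4: attacked by Qb5.
Legal moves for White: none.
Not in check and no legal moves → stalemate.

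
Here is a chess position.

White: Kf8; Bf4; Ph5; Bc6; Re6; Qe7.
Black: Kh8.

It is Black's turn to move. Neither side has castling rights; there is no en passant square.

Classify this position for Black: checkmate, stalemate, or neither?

stalemate

Black to move; black king on h8.
In check: no.
King squares — g7: attacked by Qe7; h7: attacked by Qe7; g8: attacked by Kf8.
Legal moves for Black: none.
Not in check and no legal moves → stalemate.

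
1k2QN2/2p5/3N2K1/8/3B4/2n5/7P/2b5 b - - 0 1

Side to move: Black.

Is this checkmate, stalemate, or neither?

checkmate

Black to move; black king on b8.
In check: yes, from the white queen on e8.
King squares — a7: attacked by Bd4; b7: attacked by Nd6; c7: own pawn; a8: attacked by Qe8; c8: attacked by Nd6.
Legal moves for Black: none.
In check with no legal moves → checkmate.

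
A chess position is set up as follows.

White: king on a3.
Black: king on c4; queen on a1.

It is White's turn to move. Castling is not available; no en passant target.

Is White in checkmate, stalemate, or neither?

White to move; white king on a3.
In check: yes, from the black queen on a1.
King squares — a2: attacked by Qa1; b2: attacked by Qa1; b3: attacked by Kc4; a4: attacked by Qa1; b4: attacked by Kc4.
Legal moves for White: none.
In check with no legal moves → checkmate.

checkmate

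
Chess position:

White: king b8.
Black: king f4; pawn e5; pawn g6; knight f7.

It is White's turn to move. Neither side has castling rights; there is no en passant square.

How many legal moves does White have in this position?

White to move; king on b8.
In check: no.
Legal moves: Kc8, Ka8, Kc7, Kb7, Ka7.
Count: 5.

5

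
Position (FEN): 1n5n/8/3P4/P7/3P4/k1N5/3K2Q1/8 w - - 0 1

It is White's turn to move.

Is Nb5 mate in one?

After Nb5: black king on a3; in check: yes, from the white knight on b5.
Black has 5 legal replies: Kb4, Ka4, Kb3, Kb2, Ka2.
In check but a legal move exists → not checkmate.

no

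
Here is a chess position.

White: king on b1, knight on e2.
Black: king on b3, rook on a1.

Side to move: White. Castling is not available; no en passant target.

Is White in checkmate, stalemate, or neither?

White to move; white king on b1.
In check: yes, from the black rook on a1.
Legal moves for White: Kxa1.
White is in check but has 1 legal move → neither.

neither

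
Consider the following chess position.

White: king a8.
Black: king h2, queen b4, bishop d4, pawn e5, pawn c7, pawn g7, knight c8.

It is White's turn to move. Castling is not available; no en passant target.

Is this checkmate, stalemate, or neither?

stalemate

White to move; white king on a8.
In check: no.
King squares — a7: attacked by Bd4; b7: attacked by Qb4; b8: attacked by Qb4.
Legal moves for White: none.
Not in check and no legal moves → stalemate.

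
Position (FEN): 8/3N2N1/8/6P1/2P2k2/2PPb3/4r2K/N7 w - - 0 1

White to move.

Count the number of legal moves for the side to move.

White to move; king on h2.
In check: yes, from the black rook on e2.
Legal moves: Kh3, Kh1.
Count: 2.

2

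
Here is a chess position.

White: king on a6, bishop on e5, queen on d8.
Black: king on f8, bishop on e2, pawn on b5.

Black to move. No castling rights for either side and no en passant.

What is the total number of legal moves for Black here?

1

Black to move; king on f8.
In check: yes, from the white queen on d8.
Legal moves: Kf7.
Count: 1.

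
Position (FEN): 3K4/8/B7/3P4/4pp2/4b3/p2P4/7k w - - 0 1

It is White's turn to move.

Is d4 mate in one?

no

After d4: black king on h1; in check: no.
Black is not in check, so this cannot be checkmate.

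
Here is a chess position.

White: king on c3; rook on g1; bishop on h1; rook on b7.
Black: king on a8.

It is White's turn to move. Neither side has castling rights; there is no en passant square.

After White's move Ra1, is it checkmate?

yes

After Ra1: black king on a8; in check: yes, from the white rook on a1.
King squares — a7: attacked by Ra1; b7: attacked by Bh1; b8: attacked by Rb7.
Black has no legal moves → checkmate.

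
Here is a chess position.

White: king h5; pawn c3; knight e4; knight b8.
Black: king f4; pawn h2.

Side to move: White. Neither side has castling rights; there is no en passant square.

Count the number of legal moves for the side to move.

White to move; king on h5.
In check: no.
Legal moves: Nd7, Nc6, Na6, Kh6, Kg6, Kh4, Nf6, Nd6, Ng5, Nc5, Ng3, Nf2, Nd2, c4.
Count: 14.

14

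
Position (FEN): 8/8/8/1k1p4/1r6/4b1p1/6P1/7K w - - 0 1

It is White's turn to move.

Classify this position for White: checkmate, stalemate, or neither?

stalemate

White to move; white king on h1.
In check: no.
King squares — g1: attacked by Be3; g2: own pawn; h2: attacked by Pg3.
Legal moves for White: none.
Not in check and no legal moves → stalemate.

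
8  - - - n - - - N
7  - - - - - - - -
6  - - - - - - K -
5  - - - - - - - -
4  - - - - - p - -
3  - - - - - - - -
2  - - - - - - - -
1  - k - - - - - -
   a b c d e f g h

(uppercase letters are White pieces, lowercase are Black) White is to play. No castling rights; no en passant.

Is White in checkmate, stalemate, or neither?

White to move; white king on g6.
In check: no.
Legal moves for White: Nf7, Kh7, Kg7, Kh6, Kf6, Kh5, Kg5, Kf5.
White has 8 legal moves and is not in check → neither.

neither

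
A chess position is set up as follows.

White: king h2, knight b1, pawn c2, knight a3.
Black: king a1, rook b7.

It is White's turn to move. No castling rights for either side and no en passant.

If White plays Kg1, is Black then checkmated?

no

After Kg1: black king on a1; in check: no.
Black is not in check, so this cannot be checkmate.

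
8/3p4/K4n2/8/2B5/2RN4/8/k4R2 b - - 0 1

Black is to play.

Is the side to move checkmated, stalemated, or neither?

checkmate

Black to move; black king on a1.
In check: yes, from the white rook on f1.
King squares — b1: attacked by Rf1; a2: attacked by Bc4; b2: attacked by Nd3.
Legal moves for Black: none.
In check with no legal moves → checkmate.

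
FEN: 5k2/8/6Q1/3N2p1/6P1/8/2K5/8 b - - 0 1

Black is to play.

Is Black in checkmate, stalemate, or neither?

stalemate

Black to move; black king on f8.
In check: no.
King squares — e7: attacked by Nd5; f7: attacked by Qg6; g7: attacked by Qg6; e8: attacked by Qg6; g8: attacked by Qg6.
Legal moves for Black: none.
Not in check and no legal moves → stalemate.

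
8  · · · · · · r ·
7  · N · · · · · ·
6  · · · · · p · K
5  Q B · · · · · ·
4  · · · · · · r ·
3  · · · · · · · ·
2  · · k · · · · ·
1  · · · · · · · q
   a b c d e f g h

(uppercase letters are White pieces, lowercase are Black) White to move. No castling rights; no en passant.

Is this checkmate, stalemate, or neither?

White to move; white king on h6.
In check: yes, from the black queen on h1.
King squares — g5: attacked by Rg4; h5: attacked by Qh1; g6: attacked by Rg4; g7: attacked by Rg4; h7: attacked by Qh1.
Legal moves for White: none.
In check with no legal moves → checkmate.

checkmate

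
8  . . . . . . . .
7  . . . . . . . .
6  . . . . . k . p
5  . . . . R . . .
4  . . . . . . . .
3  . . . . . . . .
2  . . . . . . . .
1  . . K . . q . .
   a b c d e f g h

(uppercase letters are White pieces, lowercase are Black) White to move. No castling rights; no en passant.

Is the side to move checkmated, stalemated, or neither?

White to move; white king on c1.
In check: yes, from the black queen on f1.
Legal moves for White: Kd2, Kc2, Kb2, Re1.
White is in check but has 4 legal moves → neither.

neither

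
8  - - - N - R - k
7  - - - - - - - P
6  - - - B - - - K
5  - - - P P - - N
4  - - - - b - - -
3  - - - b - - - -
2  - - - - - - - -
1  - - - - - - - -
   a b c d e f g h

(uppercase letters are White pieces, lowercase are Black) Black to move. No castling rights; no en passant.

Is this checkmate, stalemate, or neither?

checkmate

Black to move; black king on h8.
In check: yes, from the white rook on f8.
King squares — g7: attacked by Nh5; h7: attacked by Kh6; g8: attacked by Ph7.
Legal moves for Black: none.
In check with no legal moves → checkmate.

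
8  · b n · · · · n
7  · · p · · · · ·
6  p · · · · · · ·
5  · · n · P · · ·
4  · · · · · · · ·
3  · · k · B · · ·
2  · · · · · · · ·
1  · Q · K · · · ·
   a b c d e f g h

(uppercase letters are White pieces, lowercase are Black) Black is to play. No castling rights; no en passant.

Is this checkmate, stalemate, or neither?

neither

Black to move; black king on c3.
In check: no.
Legal moves for Black: Nf7, Ng6, Ne7, Na7, Nd6, Nb6, Ba7, Nd7, Nb7, Ne6, Ne4, Na4, Nd3, Nb3, Kc4, c6, a5.
Black has 17 legal moves and is not in check → neither.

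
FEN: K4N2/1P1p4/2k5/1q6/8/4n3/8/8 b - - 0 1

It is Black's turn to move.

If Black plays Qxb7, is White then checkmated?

yes

After Qxb7: white king on a8; in check: yes, from the black queen on b7.
King squares — a7: attacked by Qb7; b7: attacked by Kc6; b8: attacked by Qb7.
White has no legal moves → checkmate.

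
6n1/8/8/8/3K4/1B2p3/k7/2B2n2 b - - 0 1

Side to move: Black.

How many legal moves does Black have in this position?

Black to move; king on a2.
In check: yes, from the white bishop on b3.
Legal moves: Kxb3, Kb1, Ka1.
Count: 3.

3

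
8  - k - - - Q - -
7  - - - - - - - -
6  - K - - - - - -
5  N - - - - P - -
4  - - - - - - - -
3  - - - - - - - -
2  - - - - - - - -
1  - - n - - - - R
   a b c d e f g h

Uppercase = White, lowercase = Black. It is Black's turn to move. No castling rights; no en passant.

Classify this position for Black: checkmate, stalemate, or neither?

Black to move; black king on b8.
In check: yes, from the white queen on f8.
King squares — a7: attacked by Kb6; b7: attacked by Na5; c7: attacked by Kb6; a8: attacked by Qf8; c8: attacked by Qf8.
Legal moves for Black: none.
In check with no legal moves → checkmate.

checkmate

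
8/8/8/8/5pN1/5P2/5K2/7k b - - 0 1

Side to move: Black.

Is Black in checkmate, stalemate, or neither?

Black to move; black king on h1.
In check: no.
King squares — g1: attacked by Kf2; g2: attacked by Kf2; h2: attacked by Ng4.
Legal moves for Black: none.
Not in check and no legal moves → stalemate.

stalemate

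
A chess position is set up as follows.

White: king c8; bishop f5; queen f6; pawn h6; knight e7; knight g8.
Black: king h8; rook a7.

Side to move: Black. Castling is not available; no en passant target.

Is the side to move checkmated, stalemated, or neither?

Black to move; black king on h8.
In check: yes, from the white queen on f6.
King squares — g7: attacked by Qf6; h7: attacked by Bf5; g8: attacked by Ne7.
Legal moves for Black: none.
In check with no legal moves → checkmate.

checkmate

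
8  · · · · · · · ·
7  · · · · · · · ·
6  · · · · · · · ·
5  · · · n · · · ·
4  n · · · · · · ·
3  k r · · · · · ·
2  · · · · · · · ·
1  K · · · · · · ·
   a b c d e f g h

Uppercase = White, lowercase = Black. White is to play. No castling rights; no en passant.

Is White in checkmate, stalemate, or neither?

stalemate

White to move; white king on a1.
In check: no.
King squares — b1: attacked by Rb3; a2: attacked by Ka3; b2: attacked by Ka3.
Legal moves for White: none.
Not in check and no legal moves → stalemate.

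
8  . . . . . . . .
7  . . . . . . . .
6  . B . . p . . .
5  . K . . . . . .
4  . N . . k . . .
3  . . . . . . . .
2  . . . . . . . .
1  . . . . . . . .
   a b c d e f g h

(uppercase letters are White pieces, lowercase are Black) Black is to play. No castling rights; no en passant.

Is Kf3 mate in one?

After Kf3: white king on b5; in check: no.
White is not in check, so this cannot be checkmate.

no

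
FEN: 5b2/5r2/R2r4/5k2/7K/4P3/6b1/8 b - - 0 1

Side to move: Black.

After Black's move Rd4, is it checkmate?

no

After Rd4: white king on h4; in check: yes, from the black rook on d4.
White has 4 legal replies: Kh5, Kg3, exd4, e4+.
In check but a legal move exists → not checkmate.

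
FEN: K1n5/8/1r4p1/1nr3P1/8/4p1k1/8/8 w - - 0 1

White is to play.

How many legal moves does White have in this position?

White to move; king on a8.
In check: no.
Legal moves: none.
Count: 0.

0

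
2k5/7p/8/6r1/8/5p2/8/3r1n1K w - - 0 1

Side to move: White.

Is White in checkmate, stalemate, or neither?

White to move; white king on h1.
In check: no.
King squares — g1: attacked by Rg5; g2: attacked by Pf3; h2: attacked by Nf1.
Legal moves for White: none.
Not in check and no legal moves → stalemate.

stalemate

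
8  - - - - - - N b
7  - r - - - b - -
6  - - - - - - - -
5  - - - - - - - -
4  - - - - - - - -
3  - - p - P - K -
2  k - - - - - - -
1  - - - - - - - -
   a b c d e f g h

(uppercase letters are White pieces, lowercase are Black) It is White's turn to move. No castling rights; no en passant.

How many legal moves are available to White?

12

White to move; king on g3.
In check: no.
Legal moves: Ne7, Nh6, Nf6, Kh4, Kg4, Kf4, Kh3, Kf3, Kh2, Kg2, Kf2, e4.
Count: 12.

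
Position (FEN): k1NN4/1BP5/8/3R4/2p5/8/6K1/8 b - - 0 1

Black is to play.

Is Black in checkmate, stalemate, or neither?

checkmate

Black to move; black king on a8.
In check: yes, from the white bishop on b7.
King squares — a7: attacked by Nc8; b7: attacked by Nd8; b8: attacked by Pc7.
Legal moves for Black: none.
In check with no legal moves → checkmate.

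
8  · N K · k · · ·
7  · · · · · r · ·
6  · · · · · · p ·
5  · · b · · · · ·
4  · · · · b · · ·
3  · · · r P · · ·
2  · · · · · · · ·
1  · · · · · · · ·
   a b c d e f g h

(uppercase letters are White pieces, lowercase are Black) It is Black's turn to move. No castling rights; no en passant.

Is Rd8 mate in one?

yes

After Rd8: white king on c8; in check: yes, from the black rook on d8.
King squares — b7: attacked by Be4; c7: attacked by Rf7; d7: attacked by Rf7; b8: own knight; d8: attacked by Ke8.
White has no legal moves → checkmate.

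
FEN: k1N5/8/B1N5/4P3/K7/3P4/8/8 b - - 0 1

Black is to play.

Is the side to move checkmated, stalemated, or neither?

stalemate

Black to move; black king on a8.
In check: no.
King squares — a7: attacked by Nc6; b7: attacked by Ba6; b8: attacked by Nc6.
Legal moves for Black: none.
Not in check and no legal moves → stalemate.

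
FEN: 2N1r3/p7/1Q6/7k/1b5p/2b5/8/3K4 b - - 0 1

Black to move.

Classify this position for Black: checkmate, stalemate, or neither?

Black to move; black king on h5.
In check: no.
Legal moves for Black include: Rh8, Rg8, Rf8, Rd8+, Rxc8, Re7, Re6, Re5, Re4, Re3, Re2, Re1+, Kg5, Kg4, Bf8, Be7, Bd6, Bc5, ... (list truncated; more exist).
Black has legal moves and is not in check → neither.

neither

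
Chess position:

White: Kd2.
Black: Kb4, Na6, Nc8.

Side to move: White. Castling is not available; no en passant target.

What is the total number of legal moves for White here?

7

White to move; king on d2.
In check: no.
Legal moves: Ke3, Kd3, Ke2, Kc2, Ke1, Kd1, Kc1.
Count: 7.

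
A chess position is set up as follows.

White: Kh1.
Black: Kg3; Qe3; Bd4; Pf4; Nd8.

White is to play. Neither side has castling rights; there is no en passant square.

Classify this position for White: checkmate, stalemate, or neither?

stalemate

White to move; white king on h1.
In check: no.
King squares — g1: attacked by Qe3; g2: attacked by Kg3; h2: attacked by Kg3.
Legal moves for White: none.
Not in check and no legal moves → stalemate.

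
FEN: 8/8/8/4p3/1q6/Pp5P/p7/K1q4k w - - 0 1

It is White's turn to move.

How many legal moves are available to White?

White to move; king on a1.
In check: yes, from the black queen on c1.
Legal moves: none.
Count: 0.

0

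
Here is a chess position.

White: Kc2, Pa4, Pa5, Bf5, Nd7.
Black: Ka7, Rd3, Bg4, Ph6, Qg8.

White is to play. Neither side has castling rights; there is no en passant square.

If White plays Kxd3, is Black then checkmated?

no

After Kxd3: black king on a7; in check: no.
Black is not in check, so this cannot be checkmate.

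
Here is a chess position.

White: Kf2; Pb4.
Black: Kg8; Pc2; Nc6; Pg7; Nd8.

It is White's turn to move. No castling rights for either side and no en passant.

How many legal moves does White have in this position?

White to move; king on f2.
In check: no.
Legal moves: Kg3, Kf3, Ke3, Kg2, Ke2, Kg1, Kf1, Ke1, b5.
Count: 9.

9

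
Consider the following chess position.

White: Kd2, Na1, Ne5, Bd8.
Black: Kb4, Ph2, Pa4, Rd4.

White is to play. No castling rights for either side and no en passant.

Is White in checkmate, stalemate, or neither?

neither

White to move; white king on d2.
In check: yes, from the black rook on d4.
Legal moves for White: Ke3, Ke2, Kc2, Ke1, Kc1, Nd3+.
White is in check but has 6 legal moves → neither.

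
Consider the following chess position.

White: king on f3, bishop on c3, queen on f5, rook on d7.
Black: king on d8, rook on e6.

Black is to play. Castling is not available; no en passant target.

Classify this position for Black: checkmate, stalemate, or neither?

Black to move; black king on d8.
In check: yes, from the white rook on d7.
King squares — c7: attacked by Rd7; d7: available; e7: attacked by Rd7; c8: available; e8: available.
Legal moves for Black: Ke8, Kc8, Kxd7.
Black is in check but has 3 legal moves → neither.

neither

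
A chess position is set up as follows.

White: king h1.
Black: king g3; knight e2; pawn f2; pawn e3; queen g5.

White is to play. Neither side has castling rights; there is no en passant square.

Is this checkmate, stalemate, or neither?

White to move; white king on h1.
In check: no.
King squares — g1: attacked by Ne2; g2: attacked by Kg3; h2: attacked by Kg3.
Legal moves for White: none.
Not in check and no legal moves → stalemate.

stalemate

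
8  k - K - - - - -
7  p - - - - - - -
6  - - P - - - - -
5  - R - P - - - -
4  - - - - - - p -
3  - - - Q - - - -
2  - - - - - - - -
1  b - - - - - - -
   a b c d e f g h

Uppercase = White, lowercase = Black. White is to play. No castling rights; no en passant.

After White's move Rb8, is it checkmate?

yes

After Rb8: black king on a8; in check: yes, from the white rook on b8.
King squares — a7: own pawn; b7: attacked by Pc6; b8: attacked by Kc8.
Black has no legal moves → checkmate.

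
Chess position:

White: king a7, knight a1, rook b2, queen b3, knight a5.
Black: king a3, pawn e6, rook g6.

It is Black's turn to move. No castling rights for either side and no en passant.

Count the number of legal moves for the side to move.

0

Black to move; king on a3.
In check: yes, from the white queen on b3.
Legal moves: none.
Count: 0.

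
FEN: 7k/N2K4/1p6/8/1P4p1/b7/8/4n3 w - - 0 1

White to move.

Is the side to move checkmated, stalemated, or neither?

White to move; white king on d7.
In check: no.
Legal moves for White: Ke8, Kd8, Kc8, Ke7, Kc7, Ke6, Kd6, Kc6, Nc8, Nc6, Nb5, b5.
White has 12 legal moves and is not in check → neither.

neither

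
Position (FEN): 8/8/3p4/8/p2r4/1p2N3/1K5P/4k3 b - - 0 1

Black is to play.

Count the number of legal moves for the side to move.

15

Black to move; king on e1.
In check: no.
Legal moves: Rd5, Rh4, Rg4, Rf4, Re4, Rc4, Rb4, Rd3, Rd2+, Rd1, Kf2, Ke2, Kd2, d5, a3+.
Count: 15.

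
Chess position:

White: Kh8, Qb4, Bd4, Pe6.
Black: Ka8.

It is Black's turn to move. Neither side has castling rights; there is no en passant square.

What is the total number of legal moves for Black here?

0

Black to move; king on a8.
In check: no.
Legal moves: none.
Count: 0.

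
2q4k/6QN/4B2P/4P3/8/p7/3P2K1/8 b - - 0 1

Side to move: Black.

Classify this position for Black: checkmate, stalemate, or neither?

checkmate

Black to move; black king on h8.
In check: yes, from the white queen on g7.
King squares — g7: attacked by Ph6; h7: attacked by Qg7; g8: attacked by Be6.
Legal moves for Black: none.
In check with no legal moves → checkmate.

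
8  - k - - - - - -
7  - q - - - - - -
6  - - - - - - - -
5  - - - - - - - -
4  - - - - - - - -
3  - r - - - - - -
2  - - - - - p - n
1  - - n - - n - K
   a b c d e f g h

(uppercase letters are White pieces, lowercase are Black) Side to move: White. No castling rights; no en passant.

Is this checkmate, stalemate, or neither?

checkmate

White to move; white king on h1.
In check: yes, from the black queen on b7.
King squares — g1: attacked by Pf2; g2: attacked by Qb7; h2: attacked by Nf1.
Legal moves for White: none.
In check with no legal moves → checkmate.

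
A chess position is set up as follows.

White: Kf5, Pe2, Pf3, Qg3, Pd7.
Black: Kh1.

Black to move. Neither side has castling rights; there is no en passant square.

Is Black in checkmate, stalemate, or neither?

stalemate

Black to move; black king on h1.
In check: no.
King squares — g1: attacked by Qg3; g2: attacked by Qg3; h2: attacked by Qg3.
Legal moves for Black: none.
Not in check and no legal moves → stalemate.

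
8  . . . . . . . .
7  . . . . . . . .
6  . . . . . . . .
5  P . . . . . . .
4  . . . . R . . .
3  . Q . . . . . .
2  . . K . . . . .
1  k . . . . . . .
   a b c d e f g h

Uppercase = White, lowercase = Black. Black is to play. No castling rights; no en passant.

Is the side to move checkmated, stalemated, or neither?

Black to move; black king on a1.
In check: no.
King squares — b1: attacked by Kc2; a2: attacked by Qb3; b2: attacked by Kc2.
Legal moves for Black: none.
Not in check and no legal moves → stalemate.

stalemate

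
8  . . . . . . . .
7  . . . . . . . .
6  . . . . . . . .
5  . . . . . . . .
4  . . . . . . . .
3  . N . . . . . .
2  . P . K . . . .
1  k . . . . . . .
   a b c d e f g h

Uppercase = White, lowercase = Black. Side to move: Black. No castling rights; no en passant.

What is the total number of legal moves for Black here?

3

Black to move; king on a1.
In check: yes, from the white knight on b3.
Legal moves: Kxb2, Ka2, Kb1.
Count: 3.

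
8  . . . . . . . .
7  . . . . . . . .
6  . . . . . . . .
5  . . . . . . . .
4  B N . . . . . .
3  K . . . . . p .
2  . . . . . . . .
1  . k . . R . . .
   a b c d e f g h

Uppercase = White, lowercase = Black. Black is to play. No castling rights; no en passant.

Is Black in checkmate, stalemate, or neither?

Black to move; black king on b1.
In check: yes, from the white rook on e1.
King squares — a1: attacked by Re1; c1: attacked by Re1; a2: attacked by Ka3; b2: attacked by Ka3; c2: attacked by Ba4.
Legal moves for Black: none.
In check with no legal moves → checkmate.

checkmate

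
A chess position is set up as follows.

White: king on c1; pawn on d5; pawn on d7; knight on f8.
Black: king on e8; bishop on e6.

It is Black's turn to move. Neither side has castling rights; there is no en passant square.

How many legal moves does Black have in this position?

5

Black to move; king on e8.
In check: yes, from the white pawn on d7.
Legal moves: Kxf8, Kd8, Kf7, Ke7, Bxd7.
Count: 5.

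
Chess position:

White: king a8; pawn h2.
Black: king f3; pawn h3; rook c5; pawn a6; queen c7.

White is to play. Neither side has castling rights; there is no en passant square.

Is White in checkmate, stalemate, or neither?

stalemate

White to move; white king on a8.
In check: no.
King squares — a7: attacked by Qc7; b7: attacked by Qc7; b8: attacked by Qc7.
Legal moves for White: none.
Not in check and no legal moves → stalemate.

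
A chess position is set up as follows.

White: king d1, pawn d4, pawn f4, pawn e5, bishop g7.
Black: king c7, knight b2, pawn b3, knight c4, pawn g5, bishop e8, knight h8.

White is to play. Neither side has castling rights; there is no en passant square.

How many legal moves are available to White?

White to move; king on d1.
In check: yes, from the black knight on b2.
Legal moves: Ke2, Ke1, Kc1.
Count: 3.

3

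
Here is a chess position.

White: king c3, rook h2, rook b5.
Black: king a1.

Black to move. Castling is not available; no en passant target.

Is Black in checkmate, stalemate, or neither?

Black to move; black king on a1.
In check: no.
King squares — b1: attacked by Rb5; a2: attacked by Rh2; b2: attacked by Rh2.
Legal moves for Black: none.
Not in check and no legal moves → stalemate.

stalemate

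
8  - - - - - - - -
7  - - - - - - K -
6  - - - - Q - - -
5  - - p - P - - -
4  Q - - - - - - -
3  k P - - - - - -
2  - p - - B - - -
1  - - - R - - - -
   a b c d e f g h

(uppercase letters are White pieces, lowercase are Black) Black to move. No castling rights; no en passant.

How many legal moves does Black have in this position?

Black to move; king on a3.
In check: yes, from the white queen on a4.
Legal moves: none.
Count: 0.

0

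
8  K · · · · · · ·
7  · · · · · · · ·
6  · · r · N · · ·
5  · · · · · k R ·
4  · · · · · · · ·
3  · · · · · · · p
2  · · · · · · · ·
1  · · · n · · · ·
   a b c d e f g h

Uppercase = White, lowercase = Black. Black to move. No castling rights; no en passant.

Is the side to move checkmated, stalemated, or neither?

neither

Black to move; black king on f5.
In check: yes, from the white rook on g5.
Legal moves for Black: Kf6, Kxe6, Ke4.
Black is in check but has 3 legal moves → neither.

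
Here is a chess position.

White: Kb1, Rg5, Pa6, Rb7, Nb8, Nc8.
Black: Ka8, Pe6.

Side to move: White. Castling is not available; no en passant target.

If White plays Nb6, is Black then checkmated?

After Nb6: black king on a8; in check: yes, from the white knight on b6.
King squares — a7: attacked by Rb7; b7: attacked by Pa6; b8: attacked by Rb7.
Black has no legal moves → checkmate.

yes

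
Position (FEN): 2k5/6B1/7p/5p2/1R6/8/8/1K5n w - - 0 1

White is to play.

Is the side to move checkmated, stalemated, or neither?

neither

White to move; white king on b1.
In check: no.
Legal moves for White include: Bh8, Bf8, Bxh6, Bf6, Be5, Bd4, Bc3, Bb2, Ba1, Rb8+, Rb7, Rb6, Rb5, Rh4, Rg4, Rf4, Re4, Rd4, ... (list truncated; more exist).
White has legal moves and is not in check → neither.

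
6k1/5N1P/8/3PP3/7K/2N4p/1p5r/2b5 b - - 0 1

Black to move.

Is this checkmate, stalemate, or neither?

neither

Black to move; black king on g8.
In check: yes, from the white pawn on h7.
Legal moves for Black: Kf8, Kxh7, Kg7, Kxf7.
Black is in check but has 4 legal moves → neither.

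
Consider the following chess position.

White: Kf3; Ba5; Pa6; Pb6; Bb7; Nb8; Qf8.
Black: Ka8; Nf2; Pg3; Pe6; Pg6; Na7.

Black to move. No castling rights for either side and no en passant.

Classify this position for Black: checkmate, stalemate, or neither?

checkmate

Black to move; black king on a8.
In check: yes, from the white bishop on b7.
King squares — a7: own knight; b7: attacked by Pa6; b8: attacked by Qf8.
Legal moves for Black: none.
In check with no legal moves → checkmate.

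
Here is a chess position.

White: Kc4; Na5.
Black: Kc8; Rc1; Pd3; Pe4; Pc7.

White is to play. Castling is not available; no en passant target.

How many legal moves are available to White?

5

White to move; king on c4.
In check: yes, from the black rook on c1.
Legal moves: Kd5, Kb5, Kd4, Kb4, Kb3.
Count: 5.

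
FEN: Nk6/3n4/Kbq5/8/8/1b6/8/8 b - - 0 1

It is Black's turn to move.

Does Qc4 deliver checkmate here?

yes

After Qc4: white king on a6; in check: yes, from the black queen on c4.
King squares — a5: attacked by Bb6; b5: attacked by Qc4; b6: attacked by Nd7; a7: attacked by Bb6; b7: attacked by Kb8.
White has no legal moves → checkmate.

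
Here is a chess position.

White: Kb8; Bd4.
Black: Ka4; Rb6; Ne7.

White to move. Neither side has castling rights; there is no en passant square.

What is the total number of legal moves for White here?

White to move; king on b8.
In check: yes, from the black rook on b6.
Legal moves: Ka8, Kc7, Ka7, Bxb6.
Count: 4.

4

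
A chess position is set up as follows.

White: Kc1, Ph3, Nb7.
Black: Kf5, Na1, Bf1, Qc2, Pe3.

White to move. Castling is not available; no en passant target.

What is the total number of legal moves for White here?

White to move; king on c1.
In check: yes, from the black queen on c2.
Legal moves: none.
Count: 0.

0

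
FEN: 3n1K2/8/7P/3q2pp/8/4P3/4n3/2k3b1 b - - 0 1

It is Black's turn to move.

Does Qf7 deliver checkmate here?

After Qf7: white king on f8; in check: yes, from the black queen on f7.
King squares — e7: attacked by Qf7; f7: attacked by Nd8; g7: attacked by Qf7; e8: attacked by Qf7; g8: attacked by Qf7.
White has no legal moves → checkmate.

yes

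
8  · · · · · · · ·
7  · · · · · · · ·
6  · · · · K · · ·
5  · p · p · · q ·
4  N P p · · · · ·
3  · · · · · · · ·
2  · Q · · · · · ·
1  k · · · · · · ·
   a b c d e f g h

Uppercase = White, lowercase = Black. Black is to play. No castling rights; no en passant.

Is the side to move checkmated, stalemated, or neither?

checkmate

Black to move; black king on a1.
In check: yes, from the white queen on b2.
King squares — b1: attacked by Qb2; a2: attacked by Qb2; b2: attacked by Na4.
Legal moves for Black: none.
In check with no legal moves → checkmate.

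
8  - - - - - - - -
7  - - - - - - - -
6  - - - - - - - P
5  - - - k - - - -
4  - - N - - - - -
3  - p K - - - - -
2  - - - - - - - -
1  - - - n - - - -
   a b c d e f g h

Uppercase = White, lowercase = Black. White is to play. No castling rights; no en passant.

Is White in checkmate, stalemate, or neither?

neither

White to move; white king on c3.
In check: yes, from the black knight on d1.
Legal moves for White: Kb4, Kd3, Kxb3, Kd2.
White is in check but has 4 legal moves → neither.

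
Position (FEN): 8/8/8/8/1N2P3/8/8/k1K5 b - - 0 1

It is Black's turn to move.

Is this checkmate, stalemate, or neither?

stalemate

Black to move; black king on a1.
In check: no.
King squares — b1: attacked by Kc1; a2: attacked by Nb4; b2: attacked by Kc1.
Legal moves for Black: none.
Not in check and no legal moves → stalemate.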